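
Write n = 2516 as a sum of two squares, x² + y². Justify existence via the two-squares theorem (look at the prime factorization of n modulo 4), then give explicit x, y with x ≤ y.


Step 1: Factor n = 2516 = 2^2 · 17 · 37.
Step 2: Check the mod-4 condition on each prime factor: 2 = 2 (special); 17 ≡ 1 (mod 4), exponent 1; 37 ≡ 1 (mod 4), exponent 1.
All primes ≡ 3 (mod 4) appear to even exponent (or don't appear), so by the two-squares theorem n IS expressible as a sum of two squares.
Step 3: Build a representation. Group n = k² · m with k = 2 and m = 17 · 37 = 629 (a product of primes ≡ 1 (mod 4)); a representation of m scales to one of n via (k·x)² + (k·y)² = k²(x² + y²). Each prime p ≡ 1 (mod 4) is itself a sum of two squares; find a² by testing p − a² for a perfect square:
  17: 17 − 1² = 16 = 4² ⇒ 17 = 1² + 4².
  37: 37 − 1² = 36 = 6² ⇒ 37 = 1² + 6².
  Combine using the Brahmagupta–Fibonacci identity (a² + b²)(c² + d²) = (ac − bd)² + (ad + bc)² = (ac + bd)² + (ad − bc)²:
  17 · 37 = 629: from (1² + 4²)(1² + 6²), take (1·1 − 4·6, 1·6 + 4·1) = (1 − 24, 6 + 4) = (-23, 10); dropping signs (only squares matter) gives (23, 10); check 23² + 10² = 529 + 100 = 629 ✓.
  Scale by k = 2: (2·23, 2·10) = (46, 20).
Step 4: Order so x ≤ y and verify: 20² + 46² = 400 + 2116 = 2516 = n. ✓

n = 2516 = 20² + 46² (one valid representation with x ≤ y).


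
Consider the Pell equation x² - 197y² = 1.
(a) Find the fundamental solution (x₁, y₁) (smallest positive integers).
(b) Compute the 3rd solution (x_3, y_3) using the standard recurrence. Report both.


Step 1: Find the fundamental solution (x₁, y₁) of x² - 197y² = 1.
  Expand √197 as a continued fraction. a₀ = ⌊√197⌋ = 14; iterate m_{k+1} = d_k·a_k − m_k, d_{k+1} = (197 − m_{k+1}²)/d_k, a_{k+1} = ⌊(a₀ + m_{k+1})/d_{k+1}⌋ (starting m₀ = 0, d₀ = 1), with convergents p_k = a_k·p_{k-1} + p_{k-2}, q_k = a_k·q_{k-1} + q_{k-2} (p₋₁ = 1, q₋₁ = 0):
  k = 0: a₀ = 14; p₀/q₀ = 14/1; p₀² − 197·q₀² = 196 − 197 = -1.
  k = 1: m = 14, d = 1, a = ⌊(14 + 14)/1⌋ = 28; p/q = (28·14 + 1)/(28·1 + 0) = 393/28; p² − 197·q² = 154449 − 154448 = 1.
  The first convergent with p² − 197·q² = 1 gives the fundamental solution (x₁, y₁) = (393, 28).
Step 2: Apply the recurrence (x_{n+1}, y_{n+1}) = (x₁x_n + 197y₁y_n, x₁y_n + y₁x_n) repeatedly.
  From (x_1, y_1) = (393, 28): x_2 = 393·393 + 197·28·28 = 308897; y_2 = 393·28 + 28·393 = 22008.
  From (x_2, y_2) = (308897, 22008): x_3 = 393·308897 + 197·28·22008 = 242792649; y_3 = 393·22008 + 28·308897 = 17298260.
Step 3: Verify x_3² - 197·y_3² = 58948270408437201 - 58948270408437200 = 1 (should be 1). ✓

(x_1, y_1) = (393, 28); (x_3, y_3) = (242792649, 17298260).


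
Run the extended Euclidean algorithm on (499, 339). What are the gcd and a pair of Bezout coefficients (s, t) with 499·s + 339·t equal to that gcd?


Euclidean algorithm on (499, 339) — divide until remainder is 0:
  499 = 1 · 339 + 160
  339 = 2 · 160 + 19
  160 = 8 · 19 + 8
  19 = 2 · 8 + 3
  8 = 2 · 3 + 2
  3 = 1 · 2 + 1
  2 = 2 · 1 + 0
gcd(499, 339) = 1.
Track Bezout coefficients alongside the remainders: start with r₀ = 499 = a·1 + b·0 (s = 1, t = 0) and r₁ = 339 = a·0 + b·1 (s = 0, t = 1); each new remainder r_{k+1} = r_{k-1} − q_k·r_k inherits s_{k+1} = s_{k-1} − q_k·s_k, t_{k+1} = t_{k-1} − q_k·t_k, so r_k = a·s_k + b·t_k at every step:
  q = 1: r = 160, s = 1 − 1·0 = 1, t = 0 − 1·1 = -1  (check: 499·1 + 339·(-1) = 160)
  q = 2: r = 19, s = 0 − 2·1 = -2, t = 1 − 2·(-1) = 3  (check: 499·(-2) + 339·3 = 19)
  q = 8: r = 8, s = 1 − 8·(-2) = 17, t = -1 − 8·3 = -25  (check: 499·17 + 339·(-25) = 8)
  q = 2: r = 3, s = -2 − 2·17 = -36, t = 3 − 2·(-25) = 53  (check: 499·(-36) + 339·53 = 3)
  q = 2: r = 2, s = 17 − 2·(-36) = 89, t = -25 − 2·53 = -131  (check: 499·89 + 339·(-131) = 2)
  q = 1: r = 1, s = -36 − 1·89 = -125, t = 53 − 1·(-131) = 184  (check: 499·(-125) + 339·184 = 1)
The row with r = 1 (the gcd) gives the Bezout coefficients s = -125, t = 184.
Result: 499 · (-125) + 339 · (184) = 1.

gcd(499, 339) = 1; s = -125, t = 184 (check: 499·(-125) + 339·184 = 1).


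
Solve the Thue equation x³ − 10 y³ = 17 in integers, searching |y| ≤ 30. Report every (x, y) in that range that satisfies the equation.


The equation is x³ - 10y³ = 17. For fixed y, x³ = 10·y³ + 17, so a solution requires the RHS to be a perfect cube.
Strategy: iterate y from -30 to 30, compute RHS = 10·y³ + 17, and check whether it is a (positive or negative) perfect cube.
Check small values of y:
  y = 0: RHS = 17 is not a perfect cube.
  y = 1: RHS = 27 = (3)³ ⇒ x = 3 works.
  y = -1: RHS = 7 is not a perfect cube.
  y = 2: RHS = 97 is not a perfect cube.
  y = -2: RHS = -63 is not a perfect cube.
  y = 3: RHS = 287 is not a perfect cube.
  y = -3: RHS = -253 is not a perfect cube.
Continuing the search up to |y| = 30 finds no further solutions beyond those listed.
Collected solutions: (3, 1).

Solutions (with |y| ≤ 30): (3, 1).


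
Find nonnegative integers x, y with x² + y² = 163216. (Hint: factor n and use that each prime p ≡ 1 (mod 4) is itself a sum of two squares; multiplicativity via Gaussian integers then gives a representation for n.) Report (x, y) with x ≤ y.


Step 1: Factor n = 163216 = 2^4 · 101^2.
Step 2: Check the mod-4 condition on each prime factor: 2 = 2 (special); 101 ≡ 1 (mod 4), exponent 2.
All primes ≡ 3 (mod 4) appear to even exponent (or don't appear), so by the two-squares theorem n IS expressible as a sum of two squares.
Step 3: Build a representation. Group n = k² · m with k = 4 and m = 101 · 101 = 10201 (a product of primes ≡ 1 (mod 4)); a representation of m scales to one of n via (k·x)² + (k·y)² = k²(x² + y²). Each prime p ≡ 1 (mod 4) is itself a sum of two squares; find a² by testing p − a² for a perfect square:
  101: 101 − 1² = 100 = 10² ⇒ 101 = 1² + 10².
  Combine using the Brahmagupta–Fibonacci identity (a² + b²)(c² + d²) = (ac − bd)² + (ad + bc)² = (ac + bd)² + (ad − bc)²:
  101 · 101 = 10201: from (1² + 10²)(1² + 10²), take (1·1 − 10·10, 1·10 + 10·1) = (1 − 100, 10 + 10) = (-99, 20); dropping signs (only squares matter) gives (99, 20); check 99² + 20² = 9801 + 400 = 10201 ✓.
  Scale by k = 4: (4·99, 4·20) = (396, 80).
Step 4: Order so x ≤ y and verify: 80² + 396² = 6400 + 156816 = 163216 = n. ✓

n = 163216 = 80² + 396² (one valid representation with x ≤ y).


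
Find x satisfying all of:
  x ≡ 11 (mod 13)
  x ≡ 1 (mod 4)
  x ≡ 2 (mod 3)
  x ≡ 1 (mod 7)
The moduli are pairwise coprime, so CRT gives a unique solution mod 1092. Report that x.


Product of moduli M = 13 · 4 · 3 · 7 = 1092.
Merge one congruence at a time:
  Start: x ≡ 11 (mod 13).
  Combine with x ≡ 1 (mod 4); new modulus lcm = 52.
    Write x = 11 + 13·t and substitute into x ≡ 1 (mod 4): 13·t ≡ 1 − 11 = -10 (mod 4).
    Reduce coefficients mod 4: 1·t ≡ 2 (mod 4).
    So t ≡ 2 (mod 4).
    Then x = 11 + 13·2 = 37, valid modulo lcm(13, 4) = 52: x ≡ 37 (mod 52).
  Combine with x ≡ 2 (mod 3); new modulus lcm = 156.
    Write x = 37 + 52·t and substitute into x ≡ 2 (mod 3): 52·t ≡ 2 − 37 = -35 (mod 3).
    Reduce coefficients mod 3: 1·t ≡ 1 (mod 3).
    So t ≡ 1 (mod 3).
    Then x = 37 + 52·1 = 89, valid modulo lcm(52, 3) = 156: x ≡ 89 (mod 156).
  Combine with x ≡ 1 (mod 7); new modulus lcm = 1092.
    Write x = 89 + 156·t and substitute into x ≡ 1 (mod 7): 156·t ≡ 1 − 89 = -88 (mod 7).
    Reduce coefficients mod 7: 2·t ≡ 3 (mod 7).
    The inverse of 2 mod 7 is 4 (since 2·4 = 8 = 1·7 + 1), so t ≡ 4·3 = 12 ≡ 5 (mod 7).
    Then x = 89 + 156·5 = 869, valid modulo lcm(156, 7) = 1092: x ≡ 869 (mod 1092).
Verify against each original: 869 mod 13 = 11, 869 mod 4 = 1, 869 mod 3 = 2, 869 mod 7 = 1.

x ≡ 869 (mod 1092).


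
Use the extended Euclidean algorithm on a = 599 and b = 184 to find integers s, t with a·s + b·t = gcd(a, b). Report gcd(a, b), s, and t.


Euclidean algorithm on (599, 184) — divide until remainder is 0:
  599 = 3 · 184 + 47
  184 = 3 · 47 + 43
  47 = 1 · 43 + 4
  43 = 10 · 4 + 3
  4 = 1 · 3 + 1
  3 = 3 · 1 + 0
gcd(599, 184) = 1.
Track Bezout coefficients alongside the remainders: start with r₀ = 599 = a·1 + b·0 (s = 1, t = 0) and r₁ = 184 = a·0 + b·1 (s = 0, t = 1); each new remainder r_{k+1} = r_{k-1} − q_k·r_k inherits s_{k+1} = s_{k-1} − q_k·s_k, t_{k+1} = t_{k-1} − q_k·t_k, so r_k = a·s_k + b·t_k at every step:
  q = 3: r = 47, s = 1 − 3·0 = 1, t = 0 − 3·1 = -3  (check: 599·1 + 184·(-3) = 47)
  q = 3: r = 43, s = 0 − 3·1 = -3, t = 1 − 3·(-3) = 10  (check: 599·(-3) + 184·10 = 43)
  q = 1: r = 4, s = 1 − 1·(-3) = 4, t = -3 − 1·10 = -13  (check: 599·4 + 184·(-13) = 4)
  q = 10: r = 3, s = -3 − 10·4 = -43, t = 10 − 10·(-13) = 140  (check: 599·(-43) + 184·140 = 3)
  q = 1: r = 1, s = 4 − 1·(-43) = 47, t = -13 − 1·140 = -153  (check: 599·47 + 184·(-153) = 1)
The row with r = 1 (the gcd) gives the Bezout coefficients s = 47, t = -153.
Result: 599 · (47) + 184 · (-153) = 1.

gcd(599, 184) = 1; s = 47, t = -153 (check: 599·47 + 184·(-153) = 1).


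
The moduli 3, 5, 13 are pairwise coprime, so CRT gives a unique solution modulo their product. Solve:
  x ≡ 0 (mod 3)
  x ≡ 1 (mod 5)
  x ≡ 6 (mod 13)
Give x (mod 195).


Moduli 3, 5, 13 are pairwise coprime; by CRT there is a unique solution modulo M = 3 · 5 · 13 = 195.
Solve pairwise, accumulating the modulus:
  Start with x ≡ 0 (mod 3).
  Combine with x ≡ 1 (mod 5): since gcd(3, 5) = 1, we get a unique residue mod 15.
    Write x = 0 + 3·t and substitute into x ≡ 1 (mod 5): 3·t ≡ 1 − 0 = 1 (mod 5).
    The inverse of 3 mod 5 is 2 (since 3·2 = 6 = 1·5 + 1), so t ≡ 2·1 = 2 ≡ 2 (mod 5).
    Then x = 0 + 3·2 = 6, valid modulo lcm(3, 5) = 15: x ≡ 6 (mod 15).
  Combine with x ≡ 6 (mod 13): since gcd(15, 13) = 1, we get a unique residue mod 195.
    Write x = 6 + 15·t and substitute into x ≡ 6 (mod 13): 15·t ≡ 6 − 6 = 0 (mod 13).
    Reduce coefficients mod 13: 2·t ≡ 0 (mod 13).
    The inverse of 2 mod 13 is 7 (since 2·7 = 14 = 1·13 + 1), so t ≡ 7·0 = 0 ≡ 0 (mod 13).
    Then x = 6 + 15·0 = 6, valid modulo lcm(15, 13) = 195: x ≡ 6 (mod 195).
Verify: 6 mod 3 = 0 ✓, 6 mod 5 = 1 ✓, 6 mod 13 = 6 ✓.

x ≡ 6 (mod 195).


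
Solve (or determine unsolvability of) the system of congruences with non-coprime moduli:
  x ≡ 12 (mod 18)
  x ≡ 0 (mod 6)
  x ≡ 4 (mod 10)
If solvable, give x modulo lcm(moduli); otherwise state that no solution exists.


Moduli 18, 6, 10 are not pairwise coprime, so CRT works modulo lcm(m_i) when all pairwise compatibility conditions hold.
Pairwise compatibility: gcd(m_i, m_j) must divide a_i - a_j for every pair.
Merge one congruence at a time:
  Start: x ≡ 12 (mod 18).
  Combine with x ≡ 0 (mod 6): gcd(18, 6) = 6; 0 - 12 = -12, which IS divisible by 6, so compatible.
    Write x = 12 + 18·t and substitute into x ≡ 0 (mod 6): 18·t ≡ 0 − 12 = -12 (mod 6).
    Divide the congruence (and modulus) by g = 6: 3·t ≡ -2 (mod 1).
    Modulo 1 every t works; take t = 0.
    Then x = 12 + 18·0 = 12, valid modulo lcm(18, 6) = 18: x ≡ 12 (mod 18).
  Combine with x ≡ 4 (mod 10): gcd(18, 10) = 2; 4 - 12 = -8, which IS divisible by 2, so compatible.
    Write x = 12 + 18·t and substitute into x ≡ 4 (mod 10): 18·t ≡ 4 − 12 = -8 (mod 10).
    Divide the congruence (and modulus) by g = 2: 9·t ≡ -4 (mod 5).
    Reduce coefficients mod 5: 4·t ≡ 1 (mod 5).
    The inverse of 4 mod 5 is 4 (since 4·4 = 16 = 3·5 + 1), so t ≡ 4·1 = 4 ≡ 4 (mod 5).
    Then x = 12 + 18·4 = 84, valid modulo lcm(18, 10) = 90: x ≡ 84 (mod 90).
Verify: 84 mod 18 = 12, 84 mod 6 = 0, 84 mod 10 = 4.

x ≡ 84 (mod 90).


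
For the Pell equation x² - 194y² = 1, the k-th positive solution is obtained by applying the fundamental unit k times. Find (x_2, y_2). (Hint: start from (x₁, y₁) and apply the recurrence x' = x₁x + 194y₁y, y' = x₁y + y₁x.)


Step 1: Find the fundamental solution (x₁, y₁) of x² - 194y² = 1.
  Expand √194 as a continued fraction. a₀ = ⌊√194⌋ = 13; iterate m_{k+1} = d_k·a_k − m_k, d_{k+1} = (194 − m_{k+1}²)/d_k, a_{k+1} = ⌊(a₀ + m_{k+1})/d_{k+1}⌋ (starting m₀ = 0, d₀ = 1), with convergents p_k = a_k·p_{k-1} + p_{k-2}, q_k = a_k·q_{k-1} + q_{k-2} (p₋₁ = 1, q₋₁ = 0):
  k = 0: a₀ = 13; p₀/q₀ = 13/1; p₀² − 194·q₀² = 169 − 194 = -25.
  k = 1: m = 13, d = 25, a = ⌊(13 + 13)/25⌋ = 1; p/q = (1·13 + 1)/(1·1 + 0) = 14/1; p² − 194·q² = 196 − 194 = 2.
  k = 2: m = 12, d = 2, a = ⌊(13 + 12)/2⌋ = 12; p/q = (12·14 + 13)/(12·1 + 1) = 181/13; p² − 194·q² = 32761 − 32786 = -25.
  k = 3: m = 12, d = 25, a = ⌊(13 + 12)/25⌋ = 1; p/q = (1·181 + 14)/(1·13 + 1) = 195/14; p² − 194·q² = 38025 − 38024 = 1.
  The first convergent with p² − 194·q² = 1 gives the fundamental solution (x₁, y₁) = (195, 14).
Step 2: Apply the recurrence (x_{n+1}, y_{n+1}) = (x₁x_n + 194y₁y_n, x₁y_n + y₁x_n) repeatedly.
  From (x_1, y_1) = (195, 14): x_2 = 195·195 + 194·14·14 = 76049; y_2 = 195·14 + 14·195 = 5460.
Step 3: Verify x_2² - 194·y_2² = 5783450401 - 5783450400 = 1 (should be 1). ✓

(x_1, y_1) = (195, 14); (x_2, y_2) = (76049, 5460).


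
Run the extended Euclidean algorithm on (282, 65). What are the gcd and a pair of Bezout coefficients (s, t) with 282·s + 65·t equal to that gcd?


Euclidean algorithm on (282, 65) — divide until remainder is 0:
  282 = 4 · 65 + 22
  65 = 2 · 22 + 21
  22 = 1 · 21 + 1
  21 = 21 · 1 + 0
gcd(282, 65) = 1.
Track Bezout coefficients alongside the remainders: start with r₀ = 282 = a·1 + b·0 (s = 1, t = 0) and r₁ = 65 = a·0 + b·1 (s = 0, t = 1); each new remainder r_{k+1} = r_{k-1} − q_k·r_k inherits s_{k+1} = s_{k-1} − q_k·s_k, t_{k+1} = t_{k-1} − q_k·t_k, so r_k = a·s_k + b·t_k at every step:
  q = 4: r = 22, s = 1 − 4·0 = 1, t = 0 − 4·1 = -4  (check: 282·1 + 65·(-4) = 22)
  q = 2: r = 21, s = 0 − 2·1 = -2, t = 1 − 2·(-4) = 9  (check: 282·(-2) + 65·9 = 21)
  q = 1: r = 1, s = 1 − 1·(-2) = 3, t = -4 − 1·9 = -13  (check: 282·3 + 65·(-13) = 1)
The row with r = 1 (the gcd) gives the Bezout coefficients s = 3, t = -13.
Result: 282 · (3) + 65 · (-13) = 1.

gcd(282, 65) = 1; s = 3, t = -13 (check: 282·3 + 65·(-13) = 1).


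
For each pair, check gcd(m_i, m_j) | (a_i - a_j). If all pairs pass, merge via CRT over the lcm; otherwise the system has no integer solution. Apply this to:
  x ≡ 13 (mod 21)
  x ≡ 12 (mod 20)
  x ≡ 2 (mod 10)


Moduli 21, 20, 10 are not pairwise coprime, so CRT works modulo lcm(m_i) when all pairwise compatibility conditions hold.
Pairwise compatibility: gcd(m_i, m_j) must divide a_i - a_j for every pair.
Merge one congruence at a time:
  Start: x ≡ 13 (mod 21).
  Combine with x ≡ 12 (mod 20): gcd(21, 20) = 1; 12 - 13 = -1, which IS divisible by 1, so compatible.
    Write x = 13 + 21·t and substitute into x ≡ 12 (mod 20): 21·t ≡ 12 − 13 = -1 (mod 20).
    Reduce coefficients mod 20: 1·t ≡ 19 (mod 20).
    So t ≡ 19 (mod 20).
    Then x = 13 + 21·19 = 412, valid modulo lcm(21, 20) = 420: x ≡ 412 (mod 420).
  Combine with x ≡ 2 (mod 10): gcd(420, 10) = 10; 2 - 412 = -410, which IS divisible by 10, so compatible.
    Write x = 412 + 420·t and substitute into x ≡ 2 (mod 10): 420·t ≡ 2 − 412 = -410 (mod 10).
    Divide the congruence (and modulus) by g = 10: 42·t ≡ -41 (mod 1).
    Modulo 1 every t works; take t = 0.
    Then x = 412 + 420·0 = 412, valid modulo lcm(420, 10) = 420: x ≡ 412 (mod 420).
Verify: 412 mod 21 = 13, 412 mod 20 = 12, 412 mod 10 = 2.

x ≡ 412 (mod 420).


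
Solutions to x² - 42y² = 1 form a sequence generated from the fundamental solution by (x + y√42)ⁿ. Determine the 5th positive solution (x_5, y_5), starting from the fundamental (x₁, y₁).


Step 1: Find the fundamental solution (x₁, y₁) of x² - 42y² = 1.
  Expand √42 as a continued fraction. a₀ = ⌊√42⌋ = 6; iterate m_{k+1} = d_k·a_k − m_k, d_{k+1} = (42 − m_{k+1}²)/d_k, a_{k+1} = ⌊(a₀ + m_{k+1})/d_{k+1}⌋ (starting m₀ = 0, d₀ = 1), with convergents p_k = a_k·p_{k-1} + p_{k-2}, q_k = a_k·q_{k-1} + q_{k-2} (p₋₁ = 1, q₋₁ = 0):
  k = 0: a₀ = 6; p₀/q₀ = 6/1; p₀² − 42·q₀² = 36 − 42 = -6.
  k = 1: m = 6, d = 6, a = ⌊(6 + 6)/6⌋ = 2; p/q = (2·6 + 1)/(2·1 + 0) = 13/2; p² − 42·q² = 169 − 168 = 1.
  The first convergent with p² − 42·q² = 1 gives the fundamental solution (x₁, y₁) = (13, 2).
Step 2: Apply the recurrence (x_{n+1}, y_{n+1}) = (x₁x_n + 42y₁y_n, x₁y_n + y₁x_n) repeatedly.
  From (x_1, y_1) = (13, 2): x_2 = 13·13 + 42·2·2 = 337; y_2 = 13·2 + 2·13 = 52.
  From (x_2, y_2) = (337, 52): x_3 = 13·337 + 42·2·52 = 8749; y_3 = 13·52 + 2·337 = 1350.
  From (x_3, y_3) = (8749, 1350): x_4 = 13·8749 + 42·2·1350 = 227137; y_4 = 13·1350 + 2·8749 = 35048.
  From (x_4, y_4) = (227137, 35048): x_5 = 13·227137 + 42·2·35048 = 5896813; y_5 = 13·35048 + 2·227137 = 909898.
Step 3: Verify x_5² - 42·y_5² = 34772403556969 - 34772403556968 = 1 (should be 1). ✓

(x_1, y_1) = (13, 2); (x_5, y_5) = (5896813, 909898).


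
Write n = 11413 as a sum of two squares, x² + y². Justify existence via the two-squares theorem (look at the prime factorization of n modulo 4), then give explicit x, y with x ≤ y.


Step 1: Factor n = 11413 = 101 · 113.
Step 2: Check the mod-4 condition on each prime factor: 101 ≡ 1 (mod 4), exponent 1; 113 ≡ 1 (mod 4), exponent 1.
All primes ≡ 3 (mod 4) appear to even exponent (or don't appear), so by the two-squares theorem n IS expressible as a sum of two squares.
Step 3: Build a representation. Here n = 101 · 113 is a product of primes ≡ 1 (mod 4). Each prime p ≡ 1 (mod 4) is itself a sum of two squares; find a² by testing p − a² for a perfect square:
  101: 101 − 1² = 100 = 10² ⇒ 101 = 1² + 10².
  113: 113 − 1² = 112, 113 − 2² = 109, 113 − 3² = 104, 113 − 4² = 97, 113 − 5² = 88, 113 − 6² = 77, 113 − 7² = 64 = 8² ⇒ 113 = 7² + 8².
  Combine using the Brahmagupta–Fibonacci identity (a² + b²)(c² + d²) = (ac − bd)² + (ad + bc)² = (ac + bd)² + (ad − bc)²:
  101 · 113 = 11413: from (1² + 10²)(7² + 8²), take (1·7 − 10·8, 1·8 + 10·7) = (7 − 80, 8 + 70) = (-73, 78); dropping signs (only squares matter) gives (73, 78); check 73² + 78² = 5329 + 6084 = 11413 ✓.
Step 4: Order so x ≤ y and verify: 73² + 78² = 5329 + 6084 = 11413 = n. ✓

n = 11413 = 73² + 78² (one valid representation with x ≤ y).


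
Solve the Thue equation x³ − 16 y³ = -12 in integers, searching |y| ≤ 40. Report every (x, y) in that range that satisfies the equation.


The equation is x³ - 16y³ = -12. For fixed y, x³ = 16·y³ − 12, so a solution requires the RHS to be a perfect cube.
Strategy: iterate y from -40 to 40, compute RHS = 16·y³ − 12, and check whether it is a (positive or negative) perfect cube.
Check small values of y:
  y = 0: RHS = -12 is not a perfect cube.
  y = 1: RHS = 4 is not a perfect cube.
  y = -1: RHS = -28 is not a perfect cube.
  y = 2: RHS = 116 is not a perfect cube.
  y = -2: RHS = -140 is not a perfect cube.
  y = 3: RHS = 420 is not a perfect cube.
  y = -3: RHS = -444 is not a perfect cube.
Continuing the search up to |y| = 40 finds no solutions either.
No (x, y) in the scanned range satisfies the equation.

No integer solutions with |y| ≤ 40.


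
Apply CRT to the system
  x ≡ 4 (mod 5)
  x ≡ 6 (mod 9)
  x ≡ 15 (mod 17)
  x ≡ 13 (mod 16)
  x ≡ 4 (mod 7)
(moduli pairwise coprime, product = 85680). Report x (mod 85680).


Product of moduli M = 5 · 9 · 17 · 16 · 7 = 85680.
Merge one congruence at a time:
  Start: x ≡ 4 (mod 5).
  Combine with x ≡ 6 (mod 9); new modulus lcm = 45.
    Write x = 4 + 5·t and substitute into x ≡ 6 (mod 9): 5·t ≡ 6 − 4 = 2 (mod 9).
    The inverse of 5 mod 9 is 2 (since 5·2 = 10 = 1·9 + 1), so t ≡ 2·2 = 4 ≡ 4 (mod 9).
    Then x = 4 + 5·4 = 24, valid modulo lcm(5, 9) = 45: x ≡ 24 (mod 45).
  Combine with x ≡ 15 (mod 17); new modulus lcm = 765.
    Write x = 24 + 45·t and substitute into x ≡ 15 (mod 17): 45·t ≡ 15 − 24 = -9 (mod 17).
    Reduce coefficients mod 17: 11·t ≡ 8 (mod 17).
    The inverse of 11 mod 17 is 14 (since 11·14 = 154 = 9·17 + 1), so t ≡ 14·8 = 112 ≡ 10 (mod 17).
    Then x = 24 + 45·10 = 474, valid modulo lcm(45, 17) = 765: x ≡ 474 (mod 765).
  Combine with x ≡ 13 (mod 16); new modulus lcm = 12240.
    Write x = 474 + 765·t and substitute into x ≡ 13 (mod 16): 765·t ≡ 13 − 474 = -461 (mod 16).
    Reduce coefficients mod 16: 13·t ≡ 3 (mod 16).
    The inverse of 13 mod 16 is 5 (since 13·5 = 65 = 4·16 + 1), so t ≡ 5·3 = 15 ≡ 15 (mod 16).
    Then x = 474 + 765·15 = 11949, valid modulo lcm(765, 16) = 12240: x ≡ 11949 (mod 12240).
  Combine with x ≡ 4 (mod 7); new modulus lcm = 85680.
    Write x = 11949 + 12240·t and substitute into x ≡ 4 (mod 7): 12240·t ≡ 4 − 11949 = -11945 (mod 7).
    Reduce coefficients mod 7: 4·t ≡ 4 (mod 7).
    The inverse of 4 mod 7 is 2 (since 4·2 = 8 = 1·7 + 1), so t ≡ 2·4 = 8 ≡ 1 (mod 7).
    Then x = 11949 + 12240·1 = 24189, valid modulo lcm(12240, 7) = 85680: x ≡ 24189 (mod 85680).
Verify against each original: 24189 mod 5 = 4, 24189 mod 9 = 6, 24189 mod 17 = 15, 24189 mod 16 = 13, 24189 mod 7 = 4.

x ≡ 24189 (mod 85680).


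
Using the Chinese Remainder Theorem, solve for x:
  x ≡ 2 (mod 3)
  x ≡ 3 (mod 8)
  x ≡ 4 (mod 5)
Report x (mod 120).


Moduli 3, 8, 5 are pairwise coprime; by CRT there is a unique solution modulo M = 3 · 8 · 5 = 120.
Solve pairwise, accumulating the modulus:
  Start with x ≡ 2 (mod 3).
  Combine with x ≡ 3 (mod 8): since gcd(3, 8) = 1, we get a unique residue mod 24.
    Write x = 2 + 3·t and substitute into x ≡ 3 (mod 8): 3·t ≡ 3 − 2 = 1 (mod 8).
    The inverse of 3 mod 8 is 3 (since 3·3 = 9 = 1·8 + 1), so t ≡ 3·1 = 3 ≡ 3 (mod 8).
    Then x = 2 + 3·3 = 11, valid modulo lcm(3, 8) = 24: x ≡ 11 (mod 24).
  Combine with x ≡ 4 (mod 5): since gcd(24, 5) = 1, we get a unique residue mod 120.
    Write x = 11 + 24·t and substitute into x ≡ 4 (mod 5): 24·t ≡ 4 − 11 = -7 (mod 5).
    Reduce coefficients mod 5: 4·t ≡ 3 (mod 5).
    The inverse of 4 mod 5 is 4 (since 4·4 = 16 = 3·5 + 1), so t ≡ 4·3 = 12 ≡ 2 (mod 5).
    Then x = 11 + 24·2 = 59, valid modulo lcm(24, 5) = 120: x ≡ 59 (mod 120).
Verify: 59 mod 3 = 2 ✓, 59 mod 8 = 3 ✓, 59 mod 5 = 4 ✓.

x ≡ 59 (mod 120).


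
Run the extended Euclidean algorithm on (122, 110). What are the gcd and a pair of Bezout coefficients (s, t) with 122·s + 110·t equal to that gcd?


Euclidean algorithm on (122, 110) — divide until remainder is 0:
  122 = 1 · 110 + 12
  110 = 9 · 12 + 2
  12 = 6 · 2 + 0
gcd(122, 110) = 2.
Track Bezout coefficients alongside the remainders: start with r₀ = 122 = a·1 + b·0 (s = 1, t = 0) and r₁ = 110 = a·0 + b·1 (s = 0, t = 1); each new remainder r_{k+1} = r_{k-1} − q_k·r_k inherits s_{k+1} = s_{k-1} − q_k·s_k, t_{k+1} = t_{k-1} − q_k·t_k, so r_k = a·s_k + b·t_k at every step:
  q = 1: r = 12, s = 1 − 1·0 = 1, t = 0 − 1·1 = -1  (check: 122·1 + 110·(-1) = 12)
  q = 9: r = 2, s = 0 − 9·1 = -9, t = 1 − 9·(-1) = 10  (check: 122·(-9) + 110·10 = 2)
The row with r = 2 (the gcd) gives the Bezout coefficients s = -9, t = 10.
Result: 122 · (-9) + 110 · (10) = 2.

gcd(122, 110) = 2; s = -9, t = 10 (check: 122·(-9) + 110·10 = 2).


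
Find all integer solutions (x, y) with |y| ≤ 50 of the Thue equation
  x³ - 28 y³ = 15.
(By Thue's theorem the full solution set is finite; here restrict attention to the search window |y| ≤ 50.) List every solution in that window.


The equation is x³ - 28y³ = 15. For fixed y, x³ = 28·y³ + 15, so a solution requires the RHS to be a perfect cube.
Strategy: iterate y from -50 to 50, compute RHS = 28·y³ + 15, and check whether it is a (positive or negative) perfect cube.
Check small values of y:
  y = 0: RHS = 15 is not a perfect cube.
  y = 1: RHS = 43 is not a perfect cube.
  y = -1: RHS = -13 is not a perfect cube.
  y = 2: RHS = 239 is not a perfect cube.
  y = -2: RHS = -209 is not a perfect cube.
  y = 3: RHS = 771 is not a perfect cube.
  y = -3: RHS = -741 is not a perfect cube.
Continuing the search up to |y| = 50 finds no solutions either.
No (x, y) in the scanned range satisfies the equation.

No integer solutions with |y| ≤ 50.


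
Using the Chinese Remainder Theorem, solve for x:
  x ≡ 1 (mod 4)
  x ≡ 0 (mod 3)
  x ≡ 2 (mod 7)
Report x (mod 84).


Moduli 4, 3, 7 are pairwise coprime; by CRT there is a unique solution modulo M = 4 · 3 · 7 = 84.
Solve pairwise, accumulating the modulus:
  Start with x ≡ 1 (mod 4).
  Combine with x ≡ 0 (mod 3): since gcd(4, 3) = 1, we get a unique residue mod 12.
    Write x = 1 + 4·t and substitute into x ≡ 0 (mod 3): 4·t ≡ 0 − 1 = -1 (mod 3).
    Reduce coefficients mod 3: 1·t ≡ 2 (mod 3).
    So t ≡ 2 (mod 3).
    Then x = 1 + 4·2 = 9, valid modulo lcm(4, 3) = 12: x ≡ 9 (mod 12).
  Combine with x ≡ 2 (mod 7): since gcd(12, 7) = 1, we get a unique residue mod 84.
    Write x = 9 + 12·t and substitute into x ≡ 2 (mod 7): 12·t ≡ 2 − 9 = -7 (mod 7).
    Reduce coefficients mod 7: 5·t ≡ 0 (mod 7).
    The inverse of 5 mod 7 is 3 (since 5·3 = 15 = 2·7 + 1), so t ≡ 3·0 = 0 ≡ 0 (mod 7).
    Then x = 9 + 12·0 = 9, valid modulo lcm(12, 7) = 84: x ≡ 9 (mod 84).
Verify: 9 mod 4 = 1 ✓, 9 mod 3 = 0 ✓, 9 mod 7 = 2 ✓.

x ≡ 9 (mod 84).


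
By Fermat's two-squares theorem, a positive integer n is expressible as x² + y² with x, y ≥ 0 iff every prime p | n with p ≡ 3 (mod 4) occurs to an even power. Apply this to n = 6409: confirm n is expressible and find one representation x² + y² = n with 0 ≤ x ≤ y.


Step 1: Factor n = 6409 = 13 · 17 · 29.
Step 2: Check the mod-4 condition on each prime factor: 13 ≡ 1 (mod 4), exponent 1; 17 ≡ 1 (mod 4), exponent 1; 29 ≡ 1 (mod 4), exponent 1.
All primes ≡ 3 (mod 4) appear to even exponent (or don't appear), so by the two-squares theorem n IS expressible as a sum of two squares.
Step 3: Build a representation. Here n = 13 · 17 · 29 is a product of primes ≡ 1 (mod 4). Each prime p ≡ 1 (mod 4) is itself a sum of two squares; find a² by testing p − a² for a perfect square:
  13: 13 − 1² = 12, 13 − 2² = 9 = 3² ⇒ 13 = 2² + 3².
  17: 17 − 1² = 16 = 4² ⇒ 17 = 1² + 4².
  29: 29 − 1² = 28, 29 − 2² = 25 = 5² ⇒ 29 = 2² + 5².
  Combine using the Brahmagupta–Fibonacci identity (a² + b²)(c² + d²) = (ac − bd)² + (ad + bc)² = (ac + bd)² + (ad − bc)²:
  13 · 17 = 221: from (2² + 3²)(1² + 4²), take (2·1 − 3·4, 2·4 + 3·1) = (2 − 12, 8 + 3) = (-10, 11); dropping signs (only squares matter) gives (10, 11); check 10² + 11² = 100 + 121 = 221 ✓.
  221 · 29 = 6409: from (10² + 11²)(2² + 5²), take (10·2 − 11·5, 10·5 + 11·2) = (20 − 55, 50 + 22) = (-35, 72); dropping signs (only squares matter) gives (35, 72); check 35² + 72² = 1225 + 5184 = 6409 ✓.
Step 4: Order so x ≤ y and verify: 35² + 72² = 1225 + 5184 = 6409 = n. ✓

n = 6409 = 35² + 72² (one valid representation with x ≤ y).


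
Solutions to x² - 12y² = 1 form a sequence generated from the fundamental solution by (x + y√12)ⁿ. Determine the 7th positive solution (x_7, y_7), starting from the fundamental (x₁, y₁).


Step 1: Find the fundamental solution (x₁, y₁) of x² - 12y² = 1.
  Expand √12 as a continued fraction. a₀ = ⌊√12⌋ = 3; iterate m_{k+1} = d_k·a_k − m_k, d_{k+1} = (12 − m_{k+1}²)/d_k, a_{k+1} = ⌊(a₀ + m_{k+1})/d_{k+1}⌋ (starting m₀ = 0, d₀ = 1), with convergents p_k = a_k·p_{k-1} + p_{k-2}, q_k = a_k·q_{k-1} + q_{k-2} (p₋₁ = 1, q₋₁ = 0):
  k = 0: a₀ = 3; p₀/q₀ = 3/1; p₀² − 12·q₀² = 9 − 12 = -3.
  k = 1: m = 3, d = 3, a = ⌊(3 + 3)/3⌋ = 2; p/q = (2·3 + 1)/(2·1 + 0) = 7/2; p² − 12·q² = 49 − 48 = 1.
  The first convergent with p² − 12·q² = 1 gives the fundamental solution (x₁, y₁) = (7, 2).
Step 2: Apply the recurrence (x_{n+1}, y_{n+1}) = (x₁x_n + 12y₁y_n, x₁y_n + y₁x_n) repeatedly.
  From (x_1, y_1) = (7, 2): x_2 = 7·7 + 12·2·2 = 97; y_2 = 7·2 + 2·7 = 28.
  From (x_2, y_2) = (97, 28): x_3 = 7·97 + 12·2·28 = 1351; y_3 = 7·28 + 2·97 = 390.
  From (x_3, y_3) = (1351, 390): x_4 = 7·1351 + 12·2·390 = 18817; y_4 = 7·390 + 2·1351 = 5432.
  From (x_4, y_4) = (18817, 5432): x_5 = 7·18817 + 12·2·5432 = 262087; y_5 = 7·5432 + 2·18817 = 75658.
  From (x_5, y_5) = (262087, 75658): x_6 = 7·262087 + 12·2·75658 = 3650401; y_6 = 7·75658 + 2·262087 = 1053780.
  From (x_6, y_6) = (3650401, 1053780): x_7 = 7·3650401 + 12·2·1053780 = 50843527; y_7 = 7·1053780 + 2·3650401 = 14677262.
Step 3: Verify x_7² - 12·y_7² = 2585064237799729 - 2585064237799728 = 1 (should be 1). ✓

(x_1, y_1) = (7, 2); (x_7, y_7) = (50843527, 14677262).


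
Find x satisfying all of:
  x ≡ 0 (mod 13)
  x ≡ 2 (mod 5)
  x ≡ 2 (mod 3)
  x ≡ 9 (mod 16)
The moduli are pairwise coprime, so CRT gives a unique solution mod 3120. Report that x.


Product of moduli M = 13 · 5 · 3 · 16 = 3120.
Merge one congruence at a time:
  Start: x ≡ 0 (mod 13).
  Combine with x ≡ 2 (mod 5); new modulus lcm = 65.
    Write x = 0 + 13·t and substitute into x ≡ 2 (mod 5): 13·t ≡ 2 − 0 = 2 (mod 5).
    Reduce coefficients mod 5: 3·t ≡ 2 (mod 5).
    The inverse of 3 mod 5 is 2 (since 3·2 = 6 = 1·5 + 1), so t ≡ 2·2 = 4 ≡ 4 (mod 5).
    Then x = 0 + 13·4 = 52, valid modulo lcm(13, 5) = 65: x ≡ 52 (mod 65).
  Combine with x ≡ 2 (mod 3); new modulus lcm = 195.
    Write x = 52 + 65·t and substitute into x ≡ 2 (mod 3): 65·t ≡ 2 − 52 = -50 (mod 3).
    Reduce coefficients mod 3: 2·t ≡ 1 (mod 3).
    The inverse of 2 mod 3 is 2 (since 2·2 = 4 = 1·3 + 1), so t ≡ 2·1 = 2 ≡ 2 (mod 3).
    Then x = 52 + 65·2 = 182, valid modulo lcm(65, 3) = 195: x ≡ 182 (mod 195).
  Combine with x ≡ 9 (mod 16); new modulus lcm = 3120.
    Write x = 182 + 195·t and substitute into x ≡ 9 (mod 16): 195·t ≡ 9 − 182 = -173 (mod 16).
    Reduce coefficients mod 16: 3·t ≡ 3 (mod 16).
    The inverse of 3 mod 16 is 11 (since 3·11 = 33 = 2·16 + 1), so t ≡ 11·3 = 33 ≡ 1 (mod 16).
    Then x = 182 + 195·1 = 377, valid modulo lcm(195, 16) = 3120: x ≡ 377 (mod 3120).
Verify against each original: 377 mod 13 = 0, 377 mod 5 = 2, 377 mod 3 = 2, 377 mod 16 = 9.

x ≡ 377 (mod 3120).


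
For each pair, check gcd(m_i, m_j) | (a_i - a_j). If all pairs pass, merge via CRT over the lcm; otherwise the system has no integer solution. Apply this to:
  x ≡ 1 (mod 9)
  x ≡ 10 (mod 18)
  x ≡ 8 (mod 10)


Moduli 9, 18, 10 are not pairwise coprime, so CRT works modulo lcm(m_i) when all pairwise compatibility conditions hold.
Pairwise compatibility: gcd(m_i, m_j) must divide a_i - a_j for every pair.
Merge one congruence at a time:
  Start: x ≡ 1 (mod 9).
  Combine with x ≡ 10 (mod 18): gcd(9, 18) = 9; 10 - 1 = 9, which IS divisible by 9, so compatible.
    Write x = 1 + 9·t and substitute into x ≡ 10 (mod 18): 9·t ≡ 10 − 1 = 9 (mod 18).
    Divide the congruence (and modulus) by g = 9: 1·t ≡ 1 (mod 2).
    So t ≡ 1 (mod 2).
    Then x = 1 + 9·1 = 10, valid modulo lcm(9, 18) = 18: x ≡ 10 (mod 18).
  Combine with x ≡ 8 (mod 10): gcd(18, 10) = 2; 8 - 10 = -2, which IS divisible by 2, so compatible.
    Write x = 10 + 18·t and substitute into x ≡ 8 (mod 10): 18·t ≡ 8 − 10 = -2 (mod 10).
    Divide the congruence (and modulus) by g = 2: 9·t ≡ -1 (mod 5).
    Reduce coefficients mod 5: 4·t ≡ 4 (mod 5).
    The inverse of 4 mod 5 is 4 (since 4·4 = 16 = 3·5 + 1), so t ≡ 4·4 = 16 ≡ 1 (mod 5).
    Then x = 10 + 18·1 = 28, valid modulo lcm(18, 10) = 90: x ≡ 28 (mod 90).
Verify: 28 mod 9 = 1, 28 mod 18 = 10, 28 mod 10 = 8.

x ≡ 28 (mod 90).


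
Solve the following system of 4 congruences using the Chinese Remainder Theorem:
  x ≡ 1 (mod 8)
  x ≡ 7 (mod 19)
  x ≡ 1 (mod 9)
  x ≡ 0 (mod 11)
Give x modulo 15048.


Product of moduli M = 8 · 19 · 9 · 11 = 15048.
Merge one congruence at a time:
  Start: x ≡ 1 (mod 8).
  Combine with x ≡ 7 (mod 19); new modulus lcm = 152.
    Write x = 1 + 8·t and substitute into x ≡ 7 (mod 19): 8·t ≡ 7 − 1 = 6 (mod 19).
    The inverse of 8 mod 19 is 12 (since 8·12 = 96 = 5·19 + 1), so t ≡ 12·6 = 72 ≡ 15 (mod 19).
    Then x = 1 + 8·15 = 121, valid modulo lcm(8, 19) = 152: x ≡ 121 (mod 152).
  Combine with x ≡ 1 (mod 9); new modulus lcm = 1368.
    Write x = 121 + 152·t and substitute into x ≡ 1 (mod 9): 152·t ≡ 1 − 121 = -120 (mod 9).
    Reduce coefficients mod 9: 8·t ≡ 6 (mod 9).
    The inverse of 8 mod 9 is 8 (since 8·8 = 64 = 7·9 + 1), so t ≡ 8·6 = 48 ≡ 3 (mod 9).
    Then x = 121 + 152·3 = 577, valid modulo lcm(152, 9) = 1368: x ≡ 577 (mod 1368).
  Combine with x ≡ 0 (mod 11); new modulus lcm = 15048.
    Write x = 577 + 1368·t and substitute into x ≡ 0 (mod 11): 1368·t ≡ 0 − 577 = -577 (mod 11).
    Reduce coefficients mod 11: 4·t ≡ 6 (mod 11).
    The inverse of 4 mod 11 is 3 (since 4·3 = 12 = 1·11 + 1), so t ≡ 3·6 = 18 ≡ 7 (mod 11).
    Then x = 577 + 1368·7 = 10153, valid modulo lcm(1368, 11) = 15048: x ≡ 10153 (mod 15048).
Verify against each original: 10153 mod 8 = 1, 10153 mod 19 = 7, 10153 mod 9 = 1, 10153 mod 11 = 0.

x ≡ 10153 (mod 15048).


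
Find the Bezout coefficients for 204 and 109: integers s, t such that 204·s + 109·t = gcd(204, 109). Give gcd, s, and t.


Euclidean algorithm on (204, 109) — divide until remainder is 0:
  204 = 1 · 109 + 95
  109 = 1 · 95 + 14
  95 = 6 · 14 + 11
  14 = 1 · 11 + 3
  11 = 3 · 3 + 2
  3 = 1 · 2 + 1
  2 = 2 · 1 + 0
gcd(204, 109) = 1.
Track Bezout coefficients alongside the remainders: start with r₀ = 204 = a·1 + b·0 (s = 1, t = 0) and r₁ = 109 = a·0 + b·1 (s = 0, t = 1); each new remainder r_{k+1} = r_{k-1} − q_k·r_k inherits s_{k+1} = s_{k-1} − q_k·s_k, t_{k+1} = t_{k-1} − q_k·t_k, so r_k = a·s_k + b·t_k at every step:
  q = 1: r = 95, s = 1 − 1·0 = 1, t = 0 − 1·1 = -1  (check: 204·1 + 109·(-1) = 95)
  q = 1: r = 14, s = 0 − 1·1 = -1, t = 1 − 1·(-1) = 2  (check: 204·(-1) + 109·2 = 14)
  q = 6: r = 11, s = 1 − 6·(-1) = 7, t = -1 − 6·2 = -13  (check: 204·7 + 109·(-13) = 11)
  q = 1: r = 3, s = -1 − 1·7 = -8, t = 2 − 1·(-13) = 15  (check: 204·(-8) + 109·15 = 3)
  q = 3: r = 2, s = 7 − 3·(-8) = 31, t = -13 − 3·15 = -58  (check: 204·31 + 109·(-58) = 2)
  q = 1: r = 1, s = -8 − 1·31 = -39, t = 15 − 1·(-58) = 73  (check: 204·(-39) + 109·73 = 1)
The row with r = 1 (the gcd) gives the Bezout coefficients s = -39, t = 73.
Result: 204 · (-39) + 109 · (73) = 1.

gcd(204, 109) = 1; s = -39, t = 73 (check: 204·(-39) + 109·73 = 1).


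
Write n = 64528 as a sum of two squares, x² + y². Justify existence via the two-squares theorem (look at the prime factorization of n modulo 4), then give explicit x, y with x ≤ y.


Step 1: Factor n = 64528 = 2^4 · 37 · 109.
Step 2: Check the mod-4 condition on each prime factor: 2 = 2 (special); 37 ≡ 1 (mod 4), exponent 1; 109 ≡ 1 (mod 4), exponent 1.
All primes ≡ 3 (mod 4) appear to even exponent (or don't appear), so by the two-squares theorem n IS expressible as a sum of two squares.
Step 3: Build a representation. Group n = k² · m with k = 4 and m = 37 · 109 = 4033 (a product of primes ≡ 1 (mod 4)); a representation of m scales to one of n via (k·x)² + (k·y)² = k²(x² + y²). Each prime p ≡ 1 (mod 4) is itself a sum of two squares; find a² by testing p − a² for a perfect square:
  37: 37 − 1² = 36 = 6² ⇒ 37 = 1² + 6².
  109: 109 − 1² = 108, 109 − 2² = 105, 109 − 3² = 100 = 10² ⇒ 109 = 3² + 10².
  Combine using the Brahmagupta–Fibonacci identity (a² + b²)(c² + d²) = (ac − bd)² + (ad + bc)² = (ac + bd)² + (ad − bc)²:
  37 · 109 = 4033: from (1² + 6²)(3² + 10²), take (1·3 − 6·10, 1·10 + 6·3) = (3 − 60, 10 + 18) = (-57, 28); dropping signs (only squares matter) gives (57, 28); check 57² + 28² = 3249 + 784 = 4033 ✓.
  Scale by k = 4: (4·57, 4·28) = (228, 112).
Step 4: Order so x ≤ y and verify: 112² + 228² = 12544 + 51984 = 64528 = n. ✓

n = 64528 = 112² + 228² (one valid representation with x ≤ y).


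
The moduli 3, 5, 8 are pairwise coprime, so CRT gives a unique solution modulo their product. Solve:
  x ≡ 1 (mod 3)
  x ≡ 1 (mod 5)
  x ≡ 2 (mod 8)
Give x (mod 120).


Moduli 3, 5, 8 are pairwise coprime; by CRT there is a unique solution modulo M = 3 · 5 · 8 = 120.
Solve pairwise, accumulating the modulus:
  Start with x ≡ 1 (mod 3).
  Combine with x ≡ 1 (mod 5): since gcd(3, 5) = 1, we get a unique residue mod 15.
    Write x = 1 + 3·t and substitute into x ≡ 1 (mod 5): 3·t ≡ 1 − 1 = 0 (mod 5).
    The inverse of 3 mod 5 is 2 (since 3·2 = 6 = 1·5 + 1), so t ≡ 2·0 = 0 ≡ 0 (mod 5).
    Then x = 1 + 3·0 = 1, valid modulo lcm(3, 5) = 15: x ≡ 1 (mod 15).
  Combine with x ≡ 2 (mod 8): since gcd(15, 8) = 1, we get a unique residue mod 120.
    Write x = 1 + 15·t and substitute into x ≡ 2 (mod 8): 15·t ≡ 2 − 1 = 1 (mod 8).
    Reduce coefficients mod 8: 7·t ≡ 1 (mod 8).
    The inverse of 7 mod 8 is 7 (since 7·7 = 49 = 6·8 + 1), so t ≡ 7·1 = 7 ≡ 7 (mod 8).
    Then x = 1 + 15·7 = 106, valid modulo lcm(15, 8) = 120: x ≡ 106 (mod 120).
Verify: 106 mod 3 = 1 ✓, 106 mod 5 = 1 ✓, 106 mod 8 = 2 ✓.

x ≡ 106 (mod 120).


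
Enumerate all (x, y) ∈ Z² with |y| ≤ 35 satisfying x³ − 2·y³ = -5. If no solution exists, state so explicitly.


The equation is x³ - 2y³ = -5. For fixed y, x³ = 2·y³ − 5, so a solution requires the RHS to be a perfect cube.
Strategy: iterate y from -35 to 35, compute RHS = 2·y³ − 5, and check whether it is a (positive or negative) perfect cube.
Check small values of y:
  y = 0: RHS = -5 is not a perfect cube.
  y = 1: RHS = -3 is not a perfect cube.
  y = -1: RHS = -7 is not a perfect cube.
  y = 2: RHS = 11 is not a perfect cube.
  y = -2: RHS = -21 is not a perfect cube.
  y = 3: RHS = 49 is not a perfect cube.
  y = -3: RHS = -59 is not a perfect cube.
Continuing the search up to |y| = 35 finds no solutions either.
No (x, y) in the scanned range satisfies the equation.

No integer solutions with |y| ≤ 35.


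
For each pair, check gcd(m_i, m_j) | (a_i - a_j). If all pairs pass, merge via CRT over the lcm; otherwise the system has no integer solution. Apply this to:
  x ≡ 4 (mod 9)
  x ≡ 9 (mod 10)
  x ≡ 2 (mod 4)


Moduli 9, 10, 4 are not pairwise coprime, so CRT works modulo lcm(m_i) when all pairwise compatibility conditions hold.
Pairwise compatibility: gcd(m_i, m_j) must divide a_i - a_j for every pair.
Merge one congruence at a time:
  Start: x ≡ 4 (mod 9).
  Combine with x ≡ 9 (mod 10): gcd(9, 10) = 1; 9 - 4 = 5, which IS divisible by 1, so compatible.
    Write x = 4 + 9·t and substitute into x ≡ 9 (mod 10): 9·t ≡ 9 − 4 = 5 (mod 10).
    The inverse of 9 mod 10 is 9 (since 9·9 = 81 = 8·10 + 1), so t ≡ 9·5 = 45 ≡ 5 (mod 10).
    Then x = 4 + 9·5 = 49, valid modulo lcm(9, 10) = 90: x ≡ 49 (mod 90).
  Combine with x ≡ 2 (mod 4): gcd(90, 4) = 2, and 2 - 49 = -47 is NOT divisible by 2.
    ⇒ system is inconsistent (no integer solution).

No solution (the system is inconsistent).


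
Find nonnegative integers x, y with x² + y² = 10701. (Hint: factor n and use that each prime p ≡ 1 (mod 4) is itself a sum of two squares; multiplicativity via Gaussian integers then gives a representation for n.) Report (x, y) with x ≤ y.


Step 1: Factor n = 10701 = 3^2 · 29 · 41.
Step 2: Check the mod-4 condition on each prime factor: 3 ≡ 3 (mod 4), exponent 2 (must be even); 29 ≡ 1 (mod 4), exponent 1; 41 ≡ 1 (mod 4), exponent 1.
All primes ≡ 3 (mod 4) appear to even exponent (or don't appear), so by the two-squares theorem n IS expressible as a sum of two squares.
Step 3: Build a representation. Group n = k² · m with k = 3 and m = 29 · 41 = 1189 (a product of primes ≡ 1 (mod 4)); a representation of m scales to one of n via (k·x)² + (k·y)² = k²(x² + y²). Each prime p ≡ 1 (mod 4) is itself a sum of two squares; find a² by testing p − a² for a perfect square:
  29: 29 − 1² = 28, 29 − 2² = 25 = 5² ⇒ 29 = 2² + 5².
  41: 41 − 1² = 40, 41 − 2² = 37, 41 − 3² = 32, 41 − 4² = 25 = 5² ⇒ 41 = 4² + 5².
  Combine using the Brahmagupta–Fibonacci identity (a² + b²)(c² + d²) = (ac − bd)² + (ad + bc)² = (ac + bd)² + (ad − bc)²:
  29 · 41 = 1189: from (2² + 5²)(4² + 5²), take (2·4 − 5·5, 2·5 + 5·4) = (8 − 25, 10 + 20) = (-17, 30); dropping signs (only squares matter) gives (17, 30); check 17² + 30² = 289 + 900 = 1189 ✓.
  Scale by k = 3: (3·17, 3·30) = (51, 90).
Step 4: Order so x ≤ y and verify: 51² + 90² = 2601 + 8100 = 10701 = n. ✓

n = 10701 = 51² + 90² (one valid representation with x ≤ y).
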